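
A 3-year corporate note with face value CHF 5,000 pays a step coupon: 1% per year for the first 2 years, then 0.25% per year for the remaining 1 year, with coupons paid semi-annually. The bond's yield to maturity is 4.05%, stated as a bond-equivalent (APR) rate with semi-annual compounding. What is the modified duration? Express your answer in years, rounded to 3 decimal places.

2.904 years

Periodic yield y = 0.02025. First find Macaulay duration:
  t   CF        PV=CF/(1+0.02025)^t    t·PV
  1        25.00        24.5038        24.5038
  2        25.00        24.0174        48.0349
  3        25.00        23.5407        70.6222
  4        25.00        23.0735        92.2940
  5         6.25         5.6539        28.2694
  6     5,006.25     4,438.8750    26,633.2498
  Σ                  4,539.6644    26,896.9742
P = 4,539.6644; Macaulay duration = 26,896.9742 / 4,539.6644 = 5.92488 half-year periods = 2.96244 years.
Modified duration = D_Mac / (1 + y) = 2.96244 / 1.02025 = 2.90364 years.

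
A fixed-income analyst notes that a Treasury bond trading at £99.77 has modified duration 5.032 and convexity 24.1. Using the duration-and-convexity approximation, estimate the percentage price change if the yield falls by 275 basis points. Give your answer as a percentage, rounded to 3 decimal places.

Duration effect: -D_mod·Δy = -5.032 × (-0.0275) = +0.138380
Convexity effect: ½·C·(Δy)² = 0.5 × 24.1 × (-0.0275)² = +0.0091128125
ΔP/P ≈ +0.138380 + 0.0091128125 = +0.1474928125
= +14.74928125%.

+14.749%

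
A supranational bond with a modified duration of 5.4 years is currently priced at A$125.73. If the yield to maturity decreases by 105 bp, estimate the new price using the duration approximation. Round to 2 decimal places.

A$132.86

Duration approximation: ΔP/P ≈ -D_mod · Δy = -5.4 × (-0.0105) = +0.056700.
New price ≈ 125.73 × (1 + 0.056700) = 132.858891.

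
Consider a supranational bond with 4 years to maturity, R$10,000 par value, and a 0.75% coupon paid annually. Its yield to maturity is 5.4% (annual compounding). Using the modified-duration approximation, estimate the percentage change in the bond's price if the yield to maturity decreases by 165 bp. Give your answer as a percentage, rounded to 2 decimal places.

Periodic yield y = 0.054. Modified duration first:
  t   CF        PV=CF/(1+0.054)^t    t·PV
  1        75.00        71.1575        71.1575
  2        75.00        67.5119       135.0237
  3        75.00        64.0530       192.1590
  4    10,075.00     8,163.6168    32,654.4672
  Σ                  8,366.3392    33,052.8074
P = 8,366.3392; D_Mac = 3.95069 yrs; D_mod = 3.95069/(1+0.054) = 3.74828 yrs.
ΔP/P ≈ -D_mod · Δy = -3.74828 × (-0.0165) = +0.061847 = +6.1847%.

+6.18%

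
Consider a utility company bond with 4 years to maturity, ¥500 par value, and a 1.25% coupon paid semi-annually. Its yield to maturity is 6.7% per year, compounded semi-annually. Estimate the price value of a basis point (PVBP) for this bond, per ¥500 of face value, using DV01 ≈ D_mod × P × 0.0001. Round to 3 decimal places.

Periodic yield y = 0.0335.
  t   CF        PV=CF/(1+0.0335)^t    t·PV
  1        3.125         3.0237         3.0237
  2        3.125         2.9257         5.8514
  3        3.125         2.8309         8.4926
  4        3.125         2.7391        10.9564
  5        3.125         2.6503        13.2516
  6        3.125         2.5644        15.3864
  7        3.125         2.4813        17.3690
  8      503.125       386.5379     3,092.3030
  Σ                    405.7532     3,166.6341
P = 405.7532; D_Mac = 7.80433 half-year periods = 3.90217 yrs; D_mod = 3.77568 yrs.
DV01 ≈ 3.77568 × 405.7532 × 0.0001 = 0.153200.

¥0.153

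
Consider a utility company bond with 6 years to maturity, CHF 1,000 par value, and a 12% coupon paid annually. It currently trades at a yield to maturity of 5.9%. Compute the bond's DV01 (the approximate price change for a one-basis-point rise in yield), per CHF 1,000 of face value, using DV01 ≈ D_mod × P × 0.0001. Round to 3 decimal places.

CHF 0.588

Periodic yield y = 0.059.
  t   CF        PV=CF/(1+0.059)^t    t·PV
  1       120.00       113.3144       113.3144
  2       120.00       107.0014       214.0027
  3       120.00       101.0400       303.1200
  4       120.00        95.4108       381.6431
  5       120.00        90.0952       450.4758
  6     1,120.00       794.0398     4,764.2387
  Σ                  1,300.9015     6,226.7948
P = 1,300.9015; D_Mac = 4.78652 yrs; D_mod = 4.51985 yrs.
DV01 ≈ 4.51985 × 1,300.9015 × 0.0001 = 0.587988.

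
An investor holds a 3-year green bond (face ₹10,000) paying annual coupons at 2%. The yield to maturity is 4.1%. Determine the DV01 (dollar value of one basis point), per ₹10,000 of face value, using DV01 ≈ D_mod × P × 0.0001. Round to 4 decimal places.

Periodic yield y = 0.041.
  t   CF        PV=CF/(1+0.041)^t    t·PV
  1       200.00       192.1230       192.1230
  2       200.00       184.5562       369.1123
  3    10,200.00     9,041.6561    27,124.9682
  Σ                  9,418.3352    27,686.2035
P = 9,418.3352; D_Mac = 2.93961 yrs; D_mod = 2.82383 yrs.
DV01 ≈ 2.82383 × 9,418.3352 × 0.0001 = 2.659578.

₹2.6596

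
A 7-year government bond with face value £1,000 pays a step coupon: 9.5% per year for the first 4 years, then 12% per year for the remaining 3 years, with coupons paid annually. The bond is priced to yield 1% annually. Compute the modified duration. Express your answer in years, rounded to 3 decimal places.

Periodic yield y = 0.01. First find Macaulay duration:
  t   CF        PV=CF/(1+0.01)^t    t·PV
  1        95.00        94.0594        94.0594
  2        95.00        93.1281       186.2562
  3        95.00        92.2061       276.6182
  4        95.00        91.2931       365.1725
  5       120.00       114.1759       570.8794
  6       120.00       113.0454       678.2726
  7     1,120.00     1,044.6442     7,312.5095
  Σ                  1,642.5523     9,483.7679
P = 1,642.5523; Macaulay duration = 9,483.7679 / 1,642.5523 = 5.77380 years.
Modified duration = D_Mac / (1 + y) = 5.77380 / 1.01 = 5.71663 years.

5.717 years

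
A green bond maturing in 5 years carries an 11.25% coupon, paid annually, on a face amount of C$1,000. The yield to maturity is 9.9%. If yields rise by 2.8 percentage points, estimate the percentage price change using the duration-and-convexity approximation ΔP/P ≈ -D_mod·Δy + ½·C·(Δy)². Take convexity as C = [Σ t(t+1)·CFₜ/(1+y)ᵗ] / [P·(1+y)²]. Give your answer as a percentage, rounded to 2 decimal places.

-9.73%

With y = 0.099:
  t   CF        PV=CF/(1+0.099)^t    t·PV        t(t+1)·PV
  1       112.50       102.3658       102.3658         204.7316
  2       112.50        93.1445       186.2890         558.8669
  3       112.50        84.7539       254.2616       1,017.0462
  4       112.50        77.1191       308.4763       1,542.3813
  5     1,112.50       693.9234     3,469.6172      20,817.7032
  Σ                  1,051.3066     4,321.0098      24,140.7292
P = 1,051.3066; D_Mac = 4.11013 yrs; D_mod = 3.73988 yrs; C = 19.01190.
Duration effect: -3.73988 × (+0.028) = -0.104717
Convexity effect: 0.5 × 19.01190 × (0.028)² = +0.0074527
ΔP/P ≈ -0.104717 + 0.0074527 = -0.097264 = -9.7264%.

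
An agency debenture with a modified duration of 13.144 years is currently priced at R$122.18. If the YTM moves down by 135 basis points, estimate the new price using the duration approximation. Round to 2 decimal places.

R$143.86

Duration approximation: ΔP/P ≈ -D_mod · Δy = -13.144 × (-0.0135) = +0.177444.
New price ≈ 122.18 × (1 + 0.177444) = 143.86010792.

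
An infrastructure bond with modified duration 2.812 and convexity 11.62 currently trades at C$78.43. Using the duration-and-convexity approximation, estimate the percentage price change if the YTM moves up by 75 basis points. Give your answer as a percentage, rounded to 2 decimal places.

Duration effect: -D_mod·Δy = -2.812 × (+0.0075) = -0.021090
Convexity effect: ½·C·(Δy)² = 0.5 × 11.62 × (0.0075)² = +0.0003268125
ΔP/P ≈ -0.021090 + 0.0003268125 = -0.0207631875
= -2.07631875%.

-2.08%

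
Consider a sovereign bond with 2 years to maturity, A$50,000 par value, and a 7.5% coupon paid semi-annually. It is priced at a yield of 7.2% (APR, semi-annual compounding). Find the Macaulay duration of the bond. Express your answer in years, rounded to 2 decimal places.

Periodic yield y = 0.036. Discount each cash flow and weight by its period:
  t   CF        PV=CF/(1+0.036)^t    t·PV
  1     1,875.00     1,809.8456     1,809.8456
  2     1,875.00     1,746.9552     3,493.9103
  3     1,875.00     1,686.2502     5,058.7505
  4    51,875.00    45,031.7773   180,127.1093
  Σ                 50,274.8282   190,489.6157
Price P = Σ PV = 50,274.8282.
Macaulay duration = Σ(t·PV) / P = 190,489.6157 / 50,274.8282 = 3.78897 half-year periods.
In years: 3.78897 / 2 = 1.89448 years.

1.89 years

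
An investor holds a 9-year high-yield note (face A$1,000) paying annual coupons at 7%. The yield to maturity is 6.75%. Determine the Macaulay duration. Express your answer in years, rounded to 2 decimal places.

6.99 years

Periodic yield y = 0.0675. Discount each cash flow and weight by its year:
  t   CF        PV=CF/(1+0.0675)^t    t·PV
  1        70.00        65.5738        65.5738
  2        70.00        61.4274       122.8548
  3        70.00        57.5433       172.6298
  4        70.00        53.9047       215.6187
  5        70.00        50.4962       252.4810
  6        70.00        47.3032       283.8193
  7        70.00        44.3122       310.1851
  8        70.00        41.5102       332.0817
  9     1,070.00       594.3918     5,349.5264
  Σ                  1,016.4627     7,104.7706
Price P = Σ PV = 1,016.4627.
Macaulay duration = Σ(t·PV) / P = 7,104.7706 / 1,016.4627 = 6.98970 years.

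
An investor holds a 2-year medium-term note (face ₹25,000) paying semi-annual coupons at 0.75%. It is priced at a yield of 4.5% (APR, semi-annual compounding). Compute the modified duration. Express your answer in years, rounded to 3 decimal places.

Periodic yield y = 0.0225. First find Macaulay duration:
  t   CF        PV=CF/(1+0.0225)^t    t·PV
  1        93.75        91.6870        91.6870
  2        93.75        89.6695       179.3390
  3        93.75        87.6963       263.0889
  4    25,093.75    22,956.8502    91,827.4008
  Σ                 23,225.9030    92,361.5157
P = 23,225.9030; Macaulay duration = 92,361.5157 / 23,225.9030 = 3.97666 half-year periods = 1.98833 years.
Modified duration = D_Mac / (1 + y) = 1.98833 / 1.0225 = 1.94458 years.

1.945 years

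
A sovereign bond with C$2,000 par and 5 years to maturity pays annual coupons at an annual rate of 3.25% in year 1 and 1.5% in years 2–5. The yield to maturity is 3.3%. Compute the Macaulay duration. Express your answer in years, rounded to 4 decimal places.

Periodic yield y = 0.033. Discount each cash flow and weight by its year:
  t   CF        PV=CF/(1+0.033)^t    t·PV
  1        65.00        62.9235        62.9235
  2        30.00        28.1139        56.2277
  3        30.00        27.2157        81.6472
  4        30.00        26.3463       105.3853
  5     2,030.00     1,725.8158     8,629.0788
  Σ                  1,870.4152     8,935.2626
Price P = Σ PV = 1,870.4152.
Macaulay duration = Σ(t·PV) / P = 8,935.2626 / 1,870.4152 = 4.77715 years.

4.7772 years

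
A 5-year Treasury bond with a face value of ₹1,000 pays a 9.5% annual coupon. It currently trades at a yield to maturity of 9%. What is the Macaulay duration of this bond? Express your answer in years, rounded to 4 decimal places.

4.2128 years

Periodic yield y = 0.09. Discount each cash flow and weight by its year:
  t   CF        PV=CF/(1+0.09)^t    t·PV
  1        95.00        87.1560        87.1560
  2        95.00        79.9596       159.9192
  3        95.00        73.3574       220.0723
  4        95.00        67.3004       269.2016
  5     1,095.00       711.6749     3,558.3743
  Σ                  1,019.4483     4,294.7234
Price P = Σ PV = 1,019.4483.
Macaulay duration = Σ(t·PV) / P = 4,294.7234 / 1,019.4483 = 4.21279 years.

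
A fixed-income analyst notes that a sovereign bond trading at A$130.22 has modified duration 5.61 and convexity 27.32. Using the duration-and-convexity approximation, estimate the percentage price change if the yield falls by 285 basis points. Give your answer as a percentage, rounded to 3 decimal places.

+17.098%

Duration effect: -D_mod·Δy = -5.61 × (-0.0285) = +0.159885
Convexity effect: ½·C·(Δy)² = 0.5 × 27.32 × (-0.0285)² = +0.011095335
ΔP/P ≈ +0.159885 + 0.011095335 = +0.170980335
= +17.0980335%.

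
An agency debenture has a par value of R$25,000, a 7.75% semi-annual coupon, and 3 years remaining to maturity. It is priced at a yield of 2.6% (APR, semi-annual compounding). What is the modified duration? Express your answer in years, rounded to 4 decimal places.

2.7189 years

Periodic yield y = 0.013. First find Macaulay duration:
  t   CF        PV=CF/(1+0.013)^t    t·PV
  1       968.75       956.3179       956.3179
  2       968.75       944.0453     1,888.0906
  3       968.75       931.9302     2,795.7906
  4       968.75       919.9706     3,679.8823
  5       968.75       908.1644     4,540.8222
  6    25,968.75    24,032.2467   144,193.4801
  Σ                 28,692.6750   158,054.3835
P = 28,692.6750; Macaulay duration = 158,054.3835 / 28,692.6750 = 5.50853 half-year periods = 2.75426 years.
Modified duration = D_Mac / (1 + y) = 2.75426 / 1.013 = 2.71892 years.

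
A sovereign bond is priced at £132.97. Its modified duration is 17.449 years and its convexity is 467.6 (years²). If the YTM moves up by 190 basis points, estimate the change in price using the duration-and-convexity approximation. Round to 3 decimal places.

-£32.861

Duration effect: -D_mod·Δy = -17.449 × (+0.019) = -0.331531
Convexity effect: ½·C·(Δy)² = 0.5 × 467.6 × (0.019)² = +0.0844018
ΔP/P ≈ -0.331531 + 0.0844018 = -0.2471292
ΔP ≈ 132.97 × (-0.2471292) = -32.860769724.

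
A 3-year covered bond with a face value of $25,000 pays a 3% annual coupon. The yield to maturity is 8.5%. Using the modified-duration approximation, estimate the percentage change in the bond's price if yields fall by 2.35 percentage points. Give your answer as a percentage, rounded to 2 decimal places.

+6.29%

Periodic yield y = 0.085. Modified duration first:
  t   CF        PV=CF/(1+0.085)^t    t·PV
  1       750.00       691.2442       691.2442
  2       750.00       637.0915     1,274.1829
  3    25,750.00    20,159.8835    60,479.6506
  Σ                 21,488.2192    62,445.0778
P = 21,488.2192; D_Mac = 2.90601 yrs; D_mod = 2.90601/(1+0.085) = 2.67835 yrs.
ΔP/P ≈ -D_mod · Δy = -2.67835 × (-0.0235) = +0.062941 = +6.2941%.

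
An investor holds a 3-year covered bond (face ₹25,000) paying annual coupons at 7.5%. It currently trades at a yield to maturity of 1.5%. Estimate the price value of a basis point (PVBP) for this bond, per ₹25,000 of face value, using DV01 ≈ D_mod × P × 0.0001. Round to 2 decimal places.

Periodic yield y = 0.015.
  t   CF        PV=CF/(1+0.015)^t    t·PV
  1     1,875.00     1,847.2906     1,847.2906
  2     1,875.00     1,819.9908     3,639.9816
  3    26,875.00    25,701.0192    77,103.0576
  Σ                 29,368.3006    82,590.3298
P = 29,368.3006; D_Mac = 2.81223 yrs; D_mod = 2.77067 yrs.
DV01 ≈ 2.77067 × 29,368.3006 × 0.0001 = 8.136978.

₹8.14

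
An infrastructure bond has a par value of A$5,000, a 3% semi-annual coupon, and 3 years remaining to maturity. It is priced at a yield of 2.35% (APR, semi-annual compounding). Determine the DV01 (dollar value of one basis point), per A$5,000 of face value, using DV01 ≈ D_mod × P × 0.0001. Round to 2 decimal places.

Periodic yield y = 0.01175.
  t   CF        PV=CF/(1+0.01175)^t    t·PV
  1        75.00        74.1290        74.1290
  2        75.00        73.2681       146.5362
  3        75.00        72.4172       217.2515
  4        75.00        71.5762       286.3047
  5        75.00        70.7449       353.7245
  6     5,075.00     4,731.4774    28,388.8643
  Σ                  5,093.6127    29,466.8102
P = 5,093.6127; D_Mac = 5.78505 half-year periods = 2.89253 yrs; D_mod = 2.85893 yrs.
DV01 ≈ 2.85893 × 5,093.6127 × 0.0001 = 1.456230.

A$1.46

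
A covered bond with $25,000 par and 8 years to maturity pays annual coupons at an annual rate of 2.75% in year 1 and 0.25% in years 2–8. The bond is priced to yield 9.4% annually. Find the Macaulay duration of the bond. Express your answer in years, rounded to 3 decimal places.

7.591 years

Periodic yield y = 0.094. Discount each cash flow and weight by its year:
  t   CF        PV=CF/(1+0.094)^t    t·PV
  1       687.50       628.4278       628.4278
  2        62.50        52.2210       104.4420
  3        62.50        47.7340       143.2021
  4        62.50        43.6326       174.5303
  5        62.50        39.8835       199.4176
  6        62.50        36.4566       218.7396
  7        62.50        33.3241       233.2689
  8    25,062.50    12,214.7846    97,718.2771
  Σ                 13,096.4643    99,420.3052
Price P = Σ PV = 13,096.4643.
Macaulay duration = Σ(t·PV) / P = 99,420.3052 / 13,096.4643 = 7.59139 years.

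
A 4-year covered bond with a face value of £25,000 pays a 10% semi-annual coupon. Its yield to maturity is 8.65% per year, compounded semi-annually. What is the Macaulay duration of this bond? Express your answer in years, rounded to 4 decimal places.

3.4084 years

Periodic yield y = 0.04325. Discount each cash flow and weight by its period:
  t   CF        PV=CF/(1+0.04325)^t    t·PV
  1     1,250.00     1,198.1788     1,198.1788
  2     1,250.00     1,148.5059     2,297.0118
  3     1,250.00     1,100.8923     3,302.6769
  4     1,250.00     1,055.2526     4,221.0105
  5     1,250.00     1,011.5050     5,057.5251
  6     1,250.00       969.5711     5,817.4265
  7     1,250.00       929.3756     6,505.6291
  8    26,250.00    18,707.7760   149,662.2078
  Σ                 26,121.0572   178,061.6665
Price P = Σ PV = 26,121.0572.
Macaulay duration = Σ(t·PV) / P = 178,061.6665 / 26,121.0572 = 6.81679 half-year periods.
In years: 6.81679 / 2 = 3.40839 years.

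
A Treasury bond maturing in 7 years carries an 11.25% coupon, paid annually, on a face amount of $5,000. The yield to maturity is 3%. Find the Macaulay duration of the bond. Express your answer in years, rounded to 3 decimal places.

Periodic yield y = 0.03. Discount each cash flow and weight by its year:
  t   CF        PV=CF/(1+0.03)^t    t·PV
  1       562.50       546.1165       546.1165
  2       562.50       530.2102     1,060.4204
  3       562.50       514.7672     1,544.3016
  4       562.50       499.7740     1,999.0959
  5       562.50       485.2174     2,426.0872
  6       562.50       471.0849     2,826.5094
  7     5,562.50     4,522.8215    31,659.7507
  Σ                  7,569.9917    42,062.2816
Price P = Σ PV = 7,569.9917.
Macaulay duration = Σ(t·PV) / P = 42,062.2816 / 7,569.9917 = 5.55645 years.

5.556 years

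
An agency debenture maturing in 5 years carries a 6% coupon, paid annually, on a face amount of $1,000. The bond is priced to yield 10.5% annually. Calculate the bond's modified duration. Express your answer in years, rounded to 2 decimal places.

Periodic yield y = 0.105. First find Macaulay duration:
  t   CF        PV=CF/(1+0.105)^t    t·PV
  1        60.00        54.2986        54.2986
  2        60.00        49.1390        98.2781
  3        60.00        44.4697       133.4092
  4        60.00        40.2441       160.9764
  5     1,060.00       643.4199     3,217.0994
  Σ                    831.5714     3,664.0617
P = 831.5714; Macaulay duration = 3,664.0617 / 831.5714 = 4.40619 years.
Modified duration = D_Mac / (1 + y) = 4.40619 / 1.105 = 3.98750 years.

3.99 years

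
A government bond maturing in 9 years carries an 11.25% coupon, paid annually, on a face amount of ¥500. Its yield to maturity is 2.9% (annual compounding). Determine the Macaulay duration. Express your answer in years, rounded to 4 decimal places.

6.7693 years

Periodic yield y = 0.029. Discount each cash flow and weight by its year:
  t   CF        PV=CF/(1+0.029)^t    t·PV
  1        56.25        54.6647        54.6647
  2        56.25        53.1241       106.2482
  3        56.25        51.6269       154.8808
  4        56.25        50.1720       200.6878
  5        56.25        48.7580       243.7899
  6        56.25        47.3838       284.3031
  7        56.25        46.0484       322.3391
  8        56.25        44.7507       358.0053
  9       556.25       430.0626     3,870.5632
  Σ                    826.5912     5,595.4821
Price P = Σ PV = 826.5912.
Macaulay duration = Σ(t·PV) / P = 5,595.4821 / 826.5912 = 6.76935 years.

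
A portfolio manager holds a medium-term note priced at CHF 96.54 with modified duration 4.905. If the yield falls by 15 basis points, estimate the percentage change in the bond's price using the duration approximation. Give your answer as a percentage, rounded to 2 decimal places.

Duration approximation: ΔP/P ≈ -D_mod · Δy = -4.905 × (-0.0015) = +0.0073575.
As a percentage: +0.73575%.

+0.74%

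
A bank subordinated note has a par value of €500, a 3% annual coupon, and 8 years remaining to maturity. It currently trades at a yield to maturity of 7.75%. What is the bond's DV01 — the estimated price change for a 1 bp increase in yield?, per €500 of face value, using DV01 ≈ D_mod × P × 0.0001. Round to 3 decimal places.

Periodic yield y = 0.0775.
  t   CF        PV=CF/(1+0.0775)^t    t·PV
  1        15.00        13.9211        13.9211
  2        15.00        12.9198        25.8397
  3        15.00        11.9906        35.9717
  4        15.00        11.1281        44.5125
  5        15.00        10.3277        51.6386
  6        15.00         9.5849        57.5094
  7        15.00         8.8955        62.2685
  8       515.00       283.4451     2,267.5610
  Σ                    362.2129     2,559.2225
P = 362.2129; D_Mac = 7.06552 yrs; D_mod = 6.55733 yrs.
DV01 ≈ 6.55733 × 362.2129 × 0.0001 = 0.237515.

€0.238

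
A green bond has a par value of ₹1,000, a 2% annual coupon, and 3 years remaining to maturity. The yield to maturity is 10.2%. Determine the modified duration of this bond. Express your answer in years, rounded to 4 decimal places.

Periodic yield y = 0.102. First find Macaulay duration:
  t   CF        PV=CF/(1+0.102)^t    t·PV
  1        20.00        18.1488        18.1488
  2        20.00        16.4690        32.9380
  3     1,020.00       762.1762     2,286.5286
  Σ                    796.7940     2,337.6154
P = 796.7940; Macaulay duration = 2,337.6154 / 796.7940 = 2.93378 years.
Modified duration = D_Mac / (1 + y) = 2.93378 / 1.102 = 2.66223 years.

2.6622 years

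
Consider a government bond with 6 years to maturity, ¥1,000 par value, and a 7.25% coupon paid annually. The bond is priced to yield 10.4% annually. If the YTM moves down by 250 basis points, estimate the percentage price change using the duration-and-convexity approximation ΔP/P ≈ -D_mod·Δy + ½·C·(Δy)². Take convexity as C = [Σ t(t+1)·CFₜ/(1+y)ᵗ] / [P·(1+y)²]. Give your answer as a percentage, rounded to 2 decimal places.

+12.15%

With y = 0.104:
  t   CF        PV=CF/(1+0.104)^t    t·PV        t(t+1)·PV
  1        72.50        65.6703        65.6703         131.3406
  2        72.50        59.4840       118.9679         356.9037
  3        72.50        53.8804       161.6412         646.5648
  4        72.50        48.8047       195.2188         976.0941
  5        72.50        44.2072       221.0358       1,326.2149
  6     1,072.50       592.3561     3,554.1366      24,878.9559
  Σ                    864.4026     4,316.6706      28,316.0740
P = 864.4026; D_Mac = 4.99382 yrs; D_mod = 4.52339 yrs; C = 26.87688.
Duration effect: -4.52339 × (-0.025) = +0.113085
Convexity effect: 0.5 × 26.87688 × (-0.025)² = +0.0083990
ΔP/P ≈ +0.113085 + 0.0083990 = +0.121484 = +12.1484%.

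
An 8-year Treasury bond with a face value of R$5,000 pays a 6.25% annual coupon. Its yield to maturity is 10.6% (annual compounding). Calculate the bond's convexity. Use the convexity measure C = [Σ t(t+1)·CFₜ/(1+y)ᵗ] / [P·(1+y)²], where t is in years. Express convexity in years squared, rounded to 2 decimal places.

42.60

With y = 0.106:
  t   CF        PV=CF/(1+0.106)^t    t·PV        t(t+1)·PV
  1       312.50       282.5497       282.5497         565.0995
  2       312.50       255.4699       510.9398       1,532.8195
  3       312.50       230.9855       692.9564       2,771.8255
  4       312.50       208.8476       835.3904       4,176.9522
  5       312.50       188.8315       944.1574       5,664.9443
  6       312.50       170.7337     1,024.4022       7,170.8155
  7       312.50       154.3704     1,080.5931       8,644.7445
  8     5,312.50     2,372.7825    18,982.2599     170,840.3387
  Σ                  3,864.5708    24,353.2489     201,367.5397
P = 3,864.5708.
Convexity = Σ t(t+1)·PV / [P·(1+y)²] = 201,367.5397 / (3,864.5708 × 1.223236) = 42.59689.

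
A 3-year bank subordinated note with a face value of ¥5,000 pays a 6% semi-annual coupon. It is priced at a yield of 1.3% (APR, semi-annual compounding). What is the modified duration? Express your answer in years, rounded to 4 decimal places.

2.7871 years

Periodic yield y = 0.0065. First find Macaulay duration:
  t   CF        PV=CF/(1+0.0065)^t    t·PV
  1       150.00       149.0313       149.0313
  2       150.00       148.0688       296.1377
  3       150.00       147.1126       441.3379
  4       150.00       146.1626       584.6502
  5       150.00       145.2186       726.0932
  6     5,150.00     4,953.6413    29,721.8477
  Σ                  5,689.2352    31,919.0980
P = 5,689.2352; Macaulay duration = 31,919.0980 / 5,689.2352 = 5.61044 half-year periods = 2.80522 years.
Modified duration = D_Mac / (1 + y) = 2.80522 / 1.0065 = 2.78710 years.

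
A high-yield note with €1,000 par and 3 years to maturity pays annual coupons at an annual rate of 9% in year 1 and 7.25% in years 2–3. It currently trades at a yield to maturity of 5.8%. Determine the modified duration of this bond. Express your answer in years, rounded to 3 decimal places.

2.625 years

Periodic yield y = 0.058. First find Macaulay duration:
  t   CF        PV=CF/(1+0.058)^t    t·PV
  1        90.00        85.0662        85.0662
  2        72.50        64.7689       129.5378
  3     1,072.50       905.6081     2,716.8243
  Σ                  1,055.4432     2,931.4283
P = 1,055.4432; Macaulay duration = 2,931.4283 / 1,055.4432 = 2.77744 years.
Modified duration = D_Mac / (1 + y) = 2.77744 / 1.058 = 2.62518 years.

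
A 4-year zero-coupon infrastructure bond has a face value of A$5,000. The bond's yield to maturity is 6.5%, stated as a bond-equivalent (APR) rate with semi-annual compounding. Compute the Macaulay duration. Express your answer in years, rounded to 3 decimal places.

A zero-coupon bond has a single cash flow at maturity, so its Macaulay duration equals its maturity: 4 years.
(Equivalently: 8 semi-annual periods ÷ 2 = 4 years.)

4.000 years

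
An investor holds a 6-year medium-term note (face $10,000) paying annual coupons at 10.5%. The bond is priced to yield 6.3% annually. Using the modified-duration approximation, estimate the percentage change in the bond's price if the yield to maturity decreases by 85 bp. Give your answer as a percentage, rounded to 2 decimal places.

Periodic yield y = 0.063. Modified duration first:
  t   CF        PV=CF/(1+0.063)^t    t·PV
  1     1,050.00       987.7705       987.7705
  2     1,050.00       929.2290     1,858.4581
  3     1,050.00       874.1571     2,622.4714
  4     1,050.00       822.3491     3,289.3965
  5     1,050.00       773.6116     3,868.0580
  6    11,050.00     7,658.8346    45,953.0076
  Σ                 12,045.9520    58,579.1621
P = 12,045.9520; D_Mac = 4.86297 yrs; D_mod = 4.86297/(1+0.063) = 4.57476 yrs.
ΔP/P ≈ -D_mod · Δy = -4.57476 × (-0.0085) = +0.038886 = +3.8886%.

+3.89%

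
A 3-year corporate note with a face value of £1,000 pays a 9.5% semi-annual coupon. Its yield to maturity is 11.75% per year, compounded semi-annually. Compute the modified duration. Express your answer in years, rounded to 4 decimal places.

Periodic yield y = 0.05875. First find Macaulay duration:
  t   CF        PV=CF/(1+0.05875)^t    t·PV
  1        47.50        44.8642        44.8642
  2        47.50        42.3747        84.7494
  3        47.50        40.0233       120.0700
  4        47.50        37.8024       151.2098
  5        47.50        35.7048       178.5240
  6     1,047.50       743.6927     4,462.1559
  Σ                    944.4622     5,041.5733
P = 944.4622; Macaulay duration = 5,041.5733 / 944.4622 = 5.33804 half-year periods = 2.66902 years.
Modified duration = D_Mac / (1 + y) = 2.66902 / 1.05875 = 2.52091 years.

2.5209 years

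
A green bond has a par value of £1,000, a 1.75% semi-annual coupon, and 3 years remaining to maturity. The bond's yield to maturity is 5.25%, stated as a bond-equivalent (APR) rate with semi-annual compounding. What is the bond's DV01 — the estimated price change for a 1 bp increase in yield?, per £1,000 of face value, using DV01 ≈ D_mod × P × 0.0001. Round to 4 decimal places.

£0.2582

Periodic yield y = 0.02625.
  t   CF        PV=CF/(1+0.02625)^t    t·PV
  1         8.75         8.5262         8.5262
  2         8.75         8.3081        16.6162
  3         8.75         8.0956        24.2868
  4         8.75         7.8885        31.5541
  5         8.75         7.6867        38.4337
  6     1,008.75       863.5043     5,181.0261
  Σ                    904.0095     5,300.4430
P = 904.0095; D_Mac = 5.86326 half-year periods = 2.93163 yrs; D_mod = 2.85664 yrs.
DV01 ≈ 2.85664 × 904.0095 × 0.0001 = 0.258243.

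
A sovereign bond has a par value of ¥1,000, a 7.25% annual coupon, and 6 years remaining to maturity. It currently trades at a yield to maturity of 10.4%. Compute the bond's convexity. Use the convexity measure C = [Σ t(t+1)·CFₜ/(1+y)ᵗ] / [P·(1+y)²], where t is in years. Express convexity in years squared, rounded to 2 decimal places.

With y = 0.104:
  t   CF        PV=CF/(1+0.104)^t    t·PV        t(t+1)·PV
  1        72.50        65.6703        65.6703         131.3406
  2        72.50        59.4840       118.9679         356.9037
  3        72.50        53.8804       161.6412         646.5648
  4        72.50        48.8047       195.2188         976.0941
  5        72.50        44.2072       221.0358       1,326.2149
  6     1,072.50       592.3561     3,554.1366      24,878.9559
  Σ                    864.4026     4,316.6706      28,316.0740
P = 864.4026.
Convexity = Σ t(t+1)·PV / [P·(1+y)²] = 28,316.0740 / (864.4026 × 1.218816) = 26.87688.

26.88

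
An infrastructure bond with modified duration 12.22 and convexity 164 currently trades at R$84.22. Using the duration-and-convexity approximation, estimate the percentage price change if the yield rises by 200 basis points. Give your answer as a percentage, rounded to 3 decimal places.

-21.160%

Duration effect: -D_mod·Δy = -12.22 × (+0.02) = -0.244400
Convexity effect: ½·C·(Δy)² = 0.5 × 164 × (0.02)² = +0.0328000
ΔP/P ≈ -0.244400 + 0.0328000 = -0.211600
= -21.1600%.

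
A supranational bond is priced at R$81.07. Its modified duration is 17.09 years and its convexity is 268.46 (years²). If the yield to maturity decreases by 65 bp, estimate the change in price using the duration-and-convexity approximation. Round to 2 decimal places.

+R$9.47

Duration effect: -D_mod·Δy = -17.09 × (-0.0065) = +0.111085
Convexity effect: ½·C·(Δy)² = 0.5 × 268.46 × (-0.0065)² = +0.0056712175
ΔP/P ≈ +0.111085 + 0.0056712175 = +0.1167562175
ΔP ≈ 81.07 × (+0.1167562175) = +9.465426552725.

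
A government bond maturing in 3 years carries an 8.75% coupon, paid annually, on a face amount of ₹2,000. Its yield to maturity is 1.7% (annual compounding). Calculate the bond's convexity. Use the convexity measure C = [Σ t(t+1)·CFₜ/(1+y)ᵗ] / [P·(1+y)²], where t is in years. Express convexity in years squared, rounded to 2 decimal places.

10.50

With y = 0.017:
  t   CF        PV=CF/(1+0.017)^t    t·PV        t(t+1)·PV
  1       175.00       172.0747       172.0747         344.1495
  2       175.00       169.1984       338.3967       1,015.1901
  3     2,175.00     2,067.7423     6,203.2268      24,812.9070
  Σ                  2,409.0153     6,713.6982      26,172.2466
P = 2,409.0153.
Convexity = Σ t(t+1)·PV / [P·(1+y)²] = 26,172.2466 / (2,409.0153 × 1.034289) = 10.50412.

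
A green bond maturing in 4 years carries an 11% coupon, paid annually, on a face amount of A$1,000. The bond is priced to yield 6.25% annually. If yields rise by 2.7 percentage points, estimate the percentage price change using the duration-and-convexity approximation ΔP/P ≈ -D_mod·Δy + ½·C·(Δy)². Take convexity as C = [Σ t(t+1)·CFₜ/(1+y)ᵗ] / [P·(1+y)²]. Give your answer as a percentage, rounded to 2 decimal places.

With y = 0.0625:
  t   CF        PV=CF/(1+0.0625)^t    t·PV        t(t+1)·PV
  1       110.00       103.5294       103.5294         207.0588
  2       110.00        97.4394       194.8789         584.6367
  3       110.00        91.7077       275.1231       1,100.4926
  4     1,110.00       870.9781     3,483.9123      17,419.5615
  Σ                  1,163.6546     4,057.4438      19,311.7496
P = 1,163.6546; D_Mac = 3.48681 yrs; D_mod = 3.28170 yrs; C = 14.70075.
Duration effect: -3.28170 × (+0.027) = -0.088606
Convexity effect: 0.5 × 14.70075 × (0.027)² = +0.0053584
ΔP/P ≈ -0.088606 + 0.0053584 = -0.083248 = -8.3248%.

-8.32%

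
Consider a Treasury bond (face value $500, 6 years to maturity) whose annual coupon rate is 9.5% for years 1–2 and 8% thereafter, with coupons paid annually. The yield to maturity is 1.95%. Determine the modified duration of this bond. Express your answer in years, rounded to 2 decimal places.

Periodic yield y = 0.0195. First find Macaulay duration:
  t   CF        PV=CF/(1+0.0195)^t    t·PV
  1        47.50        46.5915        46.5915
  2        47.50        45.7003        91.4006
  3        40.00        37.7484       113.2451
  4        40.00        37.0264       148.1055
  5        40.00        36.3182       181.5908
  6       540.00       480.9173     2,885.5037
  Σ                    684.3020     3,466.4371
P = 684.3020; Macaulay duration = 3,466.4371 / 684.3020 = 5.06565 years.
Modified duration = D_Mac / (1 + y) = 5.06565 / 1.0195 = 4.96876 years.

4.97 years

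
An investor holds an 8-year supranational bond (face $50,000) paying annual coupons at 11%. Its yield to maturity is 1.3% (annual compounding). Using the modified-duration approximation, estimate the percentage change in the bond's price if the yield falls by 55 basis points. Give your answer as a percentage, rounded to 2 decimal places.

Periodic yield y = 0.013. Modified duration first:
  t   CF        PV=CF/(1+0.013)^t    t·PV
  1     5,500.00     5,429.4176     5,429.4176
  2     5,500.00     5,359.7409    10,719.4819
  3     5,500.00     5,290.9585    15,872.8754
  4     5,500.00     5,223.0587    20,892.2349
  5     5,500.00     5,156.0303    25,780.1516
  6     5,500.00     5,089.8621    30,539.1727
  7     5,500.00     5,024.5431    35,171.8014
  8    55,500.00    50,051.5372   400,412.2976
  Σ                 86,625.1484   544,817.4330
P = 86,625.1484; D_Mac = 6.28937 yrs; D_mod = 6.28937/(1+0.013) = 6.20866 yrs.
ΔP/P ≈ -D_mod · Δy = -6.20866 × (-0.0055) = +0.034148 = +3.4148%.

+3.41%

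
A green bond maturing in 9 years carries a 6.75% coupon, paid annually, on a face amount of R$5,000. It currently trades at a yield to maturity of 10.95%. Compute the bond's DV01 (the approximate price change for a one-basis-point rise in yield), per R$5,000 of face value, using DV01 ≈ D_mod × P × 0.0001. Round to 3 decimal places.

Periodic yield y = 0.1095.
  t   CF        PV=CF/(1+0.1095)^t    t·PV
  1       337.50       304.1911       304.1911
  2       337.50       274.1695       548.3390
  3       337.50       247.1109       741.3326
  4       337.50       222.7227       890.8909
  5       337.50       200.7415     1,003.7077
  6       337.50       180.9297     1,085.5784
  7       337.50       163.0732     1,141.5125
  8       337.50       146.9790     1,175.8321
  9     5,337.50     2,095.0391    18,855.3517
  Σ                  3,834.9568    25,746.7361
P = 3,834.9568; D_Mac = 6.71370 yrs; D_mod = 6.05110 yrs.
DV01 ≈ 6.05110 × 3,834.9568 × 0.0001 = 2.320571.

R$2.321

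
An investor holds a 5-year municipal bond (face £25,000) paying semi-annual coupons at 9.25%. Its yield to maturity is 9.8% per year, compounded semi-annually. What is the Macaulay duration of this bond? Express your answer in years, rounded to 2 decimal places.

Periodic yield y = 0.049. Discount each cash flow and weight by its period:
  t   CF        PV=CF/(1+0.049)^t    t·PV
  1     1,156.25     1,102.2402     1,102.2402
  2     1,156.25     1,050.7533     2,101.5066
  3     1,156.25     1,001.6714     3,005.0143
  4     1,156.25       954.8822     3,819.5288
  5     1,156.25       910.2785     4,551.3927
  6     1,156.25       867.7584     5,206.5503
  7     1,156.25       827.2244     5,790.5707
  8     1,156.25       788.5838     6,308.6702
  9     1,156.25       751.7481     6,765.7331
  10   26,156.25    16,211.4028   162,114.0284
  Σ                 24,466.5432   200,765.2353
Price P = Σ PV = 24,466.5432.
Macaulay duration = Σ(t·PV) / P = 200,765.2353 / 24,466.5432 = 8.20570 half-year periods.
In years: 8.20570 / 2 = 4.10285 years.

4.10 years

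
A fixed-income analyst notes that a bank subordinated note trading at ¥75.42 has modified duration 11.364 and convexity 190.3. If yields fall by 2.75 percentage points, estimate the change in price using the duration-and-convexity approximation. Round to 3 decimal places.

Duration effect: -D_mod·Δy = -11.364 × (-0.0275) = +0.312510
Convexity effect: ½·C·(Δy)² = 0.5 × 190.3 × (-0.0275)² = +0.0719571875
ΔP/P ≈ +0.312510 + 0.0719571875 = +0.3844671875
ΔP ≈ 75.42 × (+0.3844671875) = +28.99651528125.

+¥28.997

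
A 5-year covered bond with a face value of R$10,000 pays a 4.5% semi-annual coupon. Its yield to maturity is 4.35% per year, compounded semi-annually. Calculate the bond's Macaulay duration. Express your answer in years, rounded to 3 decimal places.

Periodic yield y = 0.02175. Discount each cash flow and weight by its period:
  t   CF        PV=CF/(1+0.02175)^t    t·PV
  1       225.00       220.2104       220.2104
  2       225.00       215.5228       431.0456
  3       225.00       210.9350       632.8049
  4       225.00       206.4448       825.7792
  5       225.00       202.0502     1,010.2510
  6       225.00       197.7492     1,186.4949
  7       225.00       193.5397     1,354.7777
  8       225.00       189.4198     1,515.3583
  9       225.00       185.3876     1,668.4885
  10   10,225.00     8,245.4973    82,454.9728
  Σ                 10,066.7567    91,300.1833
Price P = Σ PV = 10,066.7567.
Macaulay duration = Σ(t·PV) / P = 91,300.1833 / 10,066.7567 = 9.06947 half-year periods.
In years: 9.06947 / 2 = 4.53474 years.

4.535 years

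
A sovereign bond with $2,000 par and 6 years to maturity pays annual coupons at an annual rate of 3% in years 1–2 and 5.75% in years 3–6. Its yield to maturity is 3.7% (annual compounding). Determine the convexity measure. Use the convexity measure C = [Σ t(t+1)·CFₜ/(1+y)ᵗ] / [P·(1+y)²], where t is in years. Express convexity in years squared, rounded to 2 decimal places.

With y = 0.037:
  t   CF        PV=CF/(1+0.037)^t    t·PV        t(t+1)·PV
  1        60.00        57.8592        57.8592         115.7184
  2        60.00        55.7948       111.5896         334.7688
  3       115.00       103.1244       309.3733       1,237.4932
  4       115.00        99.4450       397.7799       1,988.8994
  5       115.00        95.8968       479.4839       2,876.9036
  6     2,115.00     1,700.7396    10,204.4378      71,431.0648
  Σ                  2,112.8598    11,560.5237      77,984.8482
P = 2,112.8598.
Convexity = Σ t(t+1)·PV / [P·(1+y)²] = 77,984.8482 / (2,112.8598 × 1.075369) = 34.32275.

34.32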